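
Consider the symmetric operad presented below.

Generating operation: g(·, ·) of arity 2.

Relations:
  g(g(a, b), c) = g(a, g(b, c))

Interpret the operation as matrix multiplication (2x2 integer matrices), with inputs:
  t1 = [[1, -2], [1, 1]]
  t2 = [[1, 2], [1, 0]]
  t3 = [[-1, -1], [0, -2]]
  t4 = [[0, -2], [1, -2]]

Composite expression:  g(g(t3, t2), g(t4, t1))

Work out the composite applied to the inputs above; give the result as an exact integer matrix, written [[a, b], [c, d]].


[[6, 12], [4, 4]]

g(t3, t2) = [[-2, -2], [-2, 0]]
g(t4, t1) = [[-2, -2], [-1, -4]]
g(g(t3, t2), g(t4, t1)) = [[6, 12], [4, 4]]


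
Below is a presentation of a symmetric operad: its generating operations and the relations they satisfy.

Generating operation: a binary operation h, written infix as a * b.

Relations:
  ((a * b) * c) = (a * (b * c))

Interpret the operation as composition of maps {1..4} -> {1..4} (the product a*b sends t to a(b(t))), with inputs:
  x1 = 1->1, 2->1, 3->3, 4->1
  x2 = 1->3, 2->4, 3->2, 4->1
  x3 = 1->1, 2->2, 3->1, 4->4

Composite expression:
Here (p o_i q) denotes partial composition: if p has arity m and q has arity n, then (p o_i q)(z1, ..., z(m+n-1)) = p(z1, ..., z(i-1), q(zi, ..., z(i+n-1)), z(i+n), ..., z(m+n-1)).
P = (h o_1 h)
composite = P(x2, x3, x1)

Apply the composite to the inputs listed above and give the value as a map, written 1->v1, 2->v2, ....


1->3, 2->3, 3->3, 4->3

(x2 * x3) = 1->3, 2->4, 3->3, 4->1
((x2 * x3) * x1) = 1->3, 2->3, 3->3, 4->3


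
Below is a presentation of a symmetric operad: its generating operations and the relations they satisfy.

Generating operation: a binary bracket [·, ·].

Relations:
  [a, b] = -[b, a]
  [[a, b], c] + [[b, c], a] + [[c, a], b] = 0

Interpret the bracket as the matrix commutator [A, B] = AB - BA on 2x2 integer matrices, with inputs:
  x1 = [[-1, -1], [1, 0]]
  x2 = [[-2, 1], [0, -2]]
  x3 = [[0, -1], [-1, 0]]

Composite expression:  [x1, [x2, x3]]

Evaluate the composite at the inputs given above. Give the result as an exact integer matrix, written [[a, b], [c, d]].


[x2, x3] = [[-1, 0], [0, 1]]
[x1, [x2, x3]] = [[0, -2], [-2, 0]]

[[0, -2], [-2, 0]]


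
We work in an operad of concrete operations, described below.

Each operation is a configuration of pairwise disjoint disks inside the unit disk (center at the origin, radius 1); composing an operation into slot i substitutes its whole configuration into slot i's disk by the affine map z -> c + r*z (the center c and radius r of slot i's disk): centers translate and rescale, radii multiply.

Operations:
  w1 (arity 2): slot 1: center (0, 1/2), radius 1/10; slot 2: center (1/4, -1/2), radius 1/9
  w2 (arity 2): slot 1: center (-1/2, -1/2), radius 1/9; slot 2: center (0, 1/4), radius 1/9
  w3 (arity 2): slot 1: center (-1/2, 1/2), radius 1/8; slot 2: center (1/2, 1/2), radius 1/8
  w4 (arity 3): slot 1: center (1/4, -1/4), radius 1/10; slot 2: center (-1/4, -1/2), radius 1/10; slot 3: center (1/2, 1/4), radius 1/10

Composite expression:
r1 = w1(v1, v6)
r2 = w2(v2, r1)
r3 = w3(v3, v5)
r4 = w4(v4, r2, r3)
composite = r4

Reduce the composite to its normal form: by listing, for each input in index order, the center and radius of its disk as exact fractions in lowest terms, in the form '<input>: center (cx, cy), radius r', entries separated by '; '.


v1: center (-1/4, -169/360), radius 1/900; v2: center (-3/10, -11/20), radius 1/90; v3: center (9/20, 3/10), radius 1/80; v4: center (1/4, -1/4), radius 1/10; v5: center (11/20, 3/10), radius 1/80; v6: center (-89/360, -173/360), radius 1/810

Below w4, radii multiply path by path; the v-disk centers shift.
tracing v4 down its 1-map path: center (1/4, -1/4), radius 1/10
tracing v2 down its 2-map path: center (-3/10, -11/20), radius 1/90
tracing v1 down its 3-map path: center (-1/4, -169/360), radius 1/900
tracing v6 down its 3-map path: center (-89/360, -173/360), radius 1/810
tracing v3 down its 2-map path: center (9/20, 3/10), radius 1/80
tracing v5 down its 2-map path: center (11/20, 3/10), radius 1/80


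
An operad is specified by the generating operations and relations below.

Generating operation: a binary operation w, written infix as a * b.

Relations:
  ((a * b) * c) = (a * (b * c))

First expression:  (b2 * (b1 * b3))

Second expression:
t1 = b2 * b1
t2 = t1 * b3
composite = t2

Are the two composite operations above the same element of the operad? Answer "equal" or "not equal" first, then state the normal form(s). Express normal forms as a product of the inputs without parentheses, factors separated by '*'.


equal; the common form is b2 * b1 * b3

Normal form of the first expression: b2 * b1 * b3
Normal form of the second expression: b2 * b1 * b3
The forms coincide; equal.


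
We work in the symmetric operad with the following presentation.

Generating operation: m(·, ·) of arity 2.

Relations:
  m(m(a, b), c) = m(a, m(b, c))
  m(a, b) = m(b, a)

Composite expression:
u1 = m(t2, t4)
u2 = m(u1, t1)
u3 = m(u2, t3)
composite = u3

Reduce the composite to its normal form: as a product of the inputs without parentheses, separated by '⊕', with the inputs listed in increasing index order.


t1 ⊕ t2 ⊕ t3 ⊕ t4


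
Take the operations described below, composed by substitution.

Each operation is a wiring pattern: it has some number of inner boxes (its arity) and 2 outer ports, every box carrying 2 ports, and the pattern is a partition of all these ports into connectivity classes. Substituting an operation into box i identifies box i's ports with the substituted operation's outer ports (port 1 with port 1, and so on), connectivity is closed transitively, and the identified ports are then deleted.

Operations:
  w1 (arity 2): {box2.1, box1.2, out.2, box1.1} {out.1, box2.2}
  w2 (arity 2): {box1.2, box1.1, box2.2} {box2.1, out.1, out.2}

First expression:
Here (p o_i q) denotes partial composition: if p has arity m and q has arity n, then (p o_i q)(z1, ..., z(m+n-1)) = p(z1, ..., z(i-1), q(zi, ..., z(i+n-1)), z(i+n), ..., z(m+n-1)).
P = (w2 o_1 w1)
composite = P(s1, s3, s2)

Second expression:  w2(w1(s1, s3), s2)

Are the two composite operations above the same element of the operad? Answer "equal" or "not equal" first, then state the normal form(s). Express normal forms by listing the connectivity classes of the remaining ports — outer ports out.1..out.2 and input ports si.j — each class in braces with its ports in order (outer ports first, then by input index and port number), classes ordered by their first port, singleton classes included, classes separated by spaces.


equal: each reduces to {out.1, out.2, s2.1} {s1.1, s1.2, s2.2, s3.1, s3.2}

Reducing the first expression gives {out.1, out.2, s2.1} {s1.1, s1.2, s2.2, s3.1, s3.2}
Reducing the second expression gives {out.1, out.2, s2.1} {s1.1, s1.2, s2.2, s3.1, s3.2}
Identical normal forms: equal.


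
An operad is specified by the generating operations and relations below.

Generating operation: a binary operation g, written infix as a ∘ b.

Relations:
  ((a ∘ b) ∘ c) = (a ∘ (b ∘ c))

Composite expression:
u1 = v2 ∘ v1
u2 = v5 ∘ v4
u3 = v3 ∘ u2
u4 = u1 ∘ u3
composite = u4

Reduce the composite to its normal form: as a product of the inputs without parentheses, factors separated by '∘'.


The g-tree's shape is irrelevant; the v-reading-order decides.
(v2 ∘ v1) linearizes to v2 ∘ v1
(v5 ∘ v4) linearizes to v5 ∘ v4
(v3 ∘ (v5 ∘ v4)) linearizes to v3 ∘ v5 ∘ v4
((v2 ∘ v1) ∘ (v3 ∘ (v5 ∘ v4))) linearizes to v2 ∘ v1 ∘ v3 ∘ v5 ∘ v4

v2 ∘ v1 ∘ v3 ∘ v5 ∘ v4


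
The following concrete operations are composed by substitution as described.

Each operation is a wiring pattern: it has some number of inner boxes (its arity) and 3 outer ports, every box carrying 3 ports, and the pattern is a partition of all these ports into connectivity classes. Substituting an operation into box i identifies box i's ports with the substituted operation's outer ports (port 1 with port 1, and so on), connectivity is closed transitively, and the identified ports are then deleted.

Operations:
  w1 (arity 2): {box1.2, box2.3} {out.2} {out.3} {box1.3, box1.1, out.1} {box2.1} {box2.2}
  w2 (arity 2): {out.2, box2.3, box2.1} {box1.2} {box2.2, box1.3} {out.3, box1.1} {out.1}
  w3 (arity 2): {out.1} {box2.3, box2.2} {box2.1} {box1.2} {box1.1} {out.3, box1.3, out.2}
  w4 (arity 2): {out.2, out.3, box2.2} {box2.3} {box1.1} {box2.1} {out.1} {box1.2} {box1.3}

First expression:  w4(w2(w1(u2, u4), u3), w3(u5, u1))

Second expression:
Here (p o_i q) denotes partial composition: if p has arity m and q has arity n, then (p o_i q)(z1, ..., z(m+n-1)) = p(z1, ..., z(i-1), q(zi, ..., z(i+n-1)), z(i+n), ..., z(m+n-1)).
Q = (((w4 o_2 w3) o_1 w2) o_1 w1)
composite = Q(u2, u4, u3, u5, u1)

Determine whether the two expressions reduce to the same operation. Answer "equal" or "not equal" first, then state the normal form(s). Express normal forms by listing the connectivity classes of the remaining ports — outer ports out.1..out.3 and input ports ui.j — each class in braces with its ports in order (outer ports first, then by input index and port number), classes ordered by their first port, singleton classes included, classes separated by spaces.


equal — both sides give {out.1} {out.2, out.3, u5.3} {u1.1} {u1.2, u1.3} {u2.1, u2.3} {u2.2, u4.3} {u3.1, u3.3} {u3.2} {u4.1} {u4.2} {u5.1} {u5.2}

The first expression, normalized: {out.1} {out.2, out.3, u5.3} {u1.1} {u1.2, u1.3} {u2.1, u2.3} {u2.2, u4.3} {u3.1, u3.3} {u3.2} {u4.1} {u4.2} {u5.1} {u5.2}
The second expression, normalized: {out.1} {out.2, out.3, u5.3} {u1.1} {u1.2, u1.3} {u2.1, u2.3} {u2.2, u4.3} {u3.1, u3.3} {u3.2} {u4.1} {u4.2} {u5.1} {u5.2}
The forms coincide; equal.


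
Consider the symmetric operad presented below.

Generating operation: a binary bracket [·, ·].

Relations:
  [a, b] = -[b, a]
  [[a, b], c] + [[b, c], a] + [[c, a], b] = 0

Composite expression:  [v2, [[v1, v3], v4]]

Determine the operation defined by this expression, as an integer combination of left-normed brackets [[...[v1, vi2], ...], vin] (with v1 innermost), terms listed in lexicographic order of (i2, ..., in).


Expand each bracket as ab - ba; the v1-initial words give the coefficients.
Composite bracket: [v2, [[v1, v3], v4]]
The bracket unfolds into 8 signed words via [a, b] = ab - ba (2^3 = 8).
Collect the words opening with v1:
  word v1v3v4v2 has sign -1, contributing -[[[v1, v3], v4], v2]

-[[[v1, v3], v4], v2]


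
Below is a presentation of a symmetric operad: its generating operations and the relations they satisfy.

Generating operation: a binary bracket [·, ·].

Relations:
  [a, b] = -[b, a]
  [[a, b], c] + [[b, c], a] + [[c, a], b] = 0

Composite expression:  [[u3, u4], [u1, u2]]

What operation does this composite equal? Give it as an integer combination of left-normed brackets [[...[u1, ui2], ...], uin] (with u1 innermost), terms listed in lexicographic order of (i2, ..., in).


-[[[u1, u2], u3], u4] + [[[u1, u2], u4], u3]

Expand each bracket as ab - ba; the u1-initial words give the coefficients.
Composite bracket: [[u3, u4], [u1, u2]]
Each bracket splits as ab - ba, giving 8 signed words (2^3 = 8).
Words beginning with u1 determine it all:
  the word u1u2u3u4 carries sign -1 and contributes -[[[u1, u2], u3], u4]
  the word u1u2u4u3 carries sign +1 and contributes +[[[u1, u2], u4], u3]


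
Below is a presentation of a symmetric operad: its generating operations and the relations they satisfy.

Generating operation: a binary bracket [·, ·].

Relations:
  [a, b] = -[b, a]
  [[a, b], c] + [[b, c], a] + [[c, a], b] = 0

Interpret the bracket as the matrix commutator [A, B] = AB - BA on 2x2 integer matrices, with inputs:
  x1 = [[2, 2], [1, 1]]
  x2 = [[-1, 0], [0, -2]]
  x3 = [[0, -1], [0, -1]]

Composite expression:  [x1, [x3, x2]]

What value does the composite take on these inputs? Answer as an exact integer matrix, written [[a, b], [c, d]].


[[-1, 1], [0, 1]]


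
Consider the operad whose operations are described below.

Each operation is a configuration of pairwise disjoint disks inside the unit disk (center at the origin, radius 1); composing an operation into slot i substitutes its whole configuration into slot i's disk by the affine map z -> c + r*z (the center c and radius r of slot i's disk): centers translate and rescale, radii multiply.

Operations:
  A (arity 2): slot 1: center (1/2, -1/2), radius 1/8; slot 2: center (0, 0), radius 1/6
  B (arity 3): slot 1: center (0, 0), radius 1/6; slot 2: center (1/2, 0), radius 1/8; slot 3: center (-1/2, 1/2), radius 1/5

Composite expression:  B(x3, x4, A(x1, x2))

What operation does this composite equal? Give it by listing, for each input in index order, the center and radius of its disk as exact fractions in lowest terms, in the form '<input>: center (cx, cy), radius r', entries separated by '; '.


Below B, radii multiply path by path; the x-disk centers shift.
for x3, the 1-step affine chain lands on center (0, 0), radius 1/6
for x4, the 1-step affine chain lands on center (1/2, 0), radius 1/8
for x1, the 2-step affine chain lands on center (-2/5, 2/5), radius 1/40
for x2, the 2-step affine chain lands on center (-1/2, 1/2), radius 1/30

x1: center (-2/5, 2/5), radius 1/40; x2: center (-1/2, 1/2), radius 1/30; x3: center (0, 0), radius 1/6; x4: center (1/2, 0), radius 1/8


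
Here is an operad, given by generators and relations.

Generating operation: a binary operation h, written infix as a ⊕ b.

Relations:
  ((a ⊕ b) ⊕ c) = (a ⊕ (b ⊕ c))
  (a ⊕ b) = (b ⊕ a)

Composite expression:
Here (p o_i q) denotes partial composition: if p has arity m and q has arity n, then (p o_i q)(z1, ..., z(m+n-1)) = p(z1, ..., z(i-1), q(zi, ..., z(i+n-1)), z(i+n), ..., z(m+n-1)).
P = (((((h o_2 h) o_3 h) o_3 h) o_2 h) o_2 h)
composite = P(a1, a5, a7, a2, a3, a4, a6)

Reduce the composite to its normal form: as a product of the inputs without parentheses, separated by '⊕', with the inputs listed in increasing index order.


a1 ⊕ a2 ⊕ a3 ⊕ a4 ⊕ a5 ⊕ a6 ⊕ a7


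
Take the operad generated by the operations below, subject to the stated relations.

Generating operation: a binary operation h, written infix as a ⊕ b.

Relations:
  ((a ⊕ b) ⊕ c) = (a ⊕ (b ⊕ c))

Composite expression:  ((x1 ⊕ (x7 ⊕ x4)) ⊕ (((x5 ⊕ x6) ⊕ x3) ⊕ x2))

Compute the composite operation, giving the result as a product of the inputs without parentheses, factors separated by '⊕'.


x1 ⊕ x7 ⊕ x4 ⊕ x5 ⊕ x6 ⊕ x3 ⊕ x2

Every regrouping of h is equal, so read the x-inputs in written order.
(x7 ⊕ x4) collapses to x7 ⊕ x4
(x1 ⊕ (x7 ⊕ x4)) collapses to x1 ⊕ x7 ⊕ x4
(x5 ⊕ x6) collapses to x5 ⊕ x6
((x5 ⊕ x6) ⊕ x3) collapses to x5 ⊕ x6 ⊕ x3
(((x5 ⊕ x6) ⊕ x3) ⊕ x2) collapses to x5 ⊕ x6 ⊕ x3 ⊕ x2
((x1 ⊕ (x7 ⊕ x4)) ⊕ (((x5 ⊕ x6) ⊕ x3) ⊕ x2)) collapses to x1 ⊕ x7 ⊕ x4 ⊕ x5 ⊕ x6 ⊕ x3 ⊕ x2


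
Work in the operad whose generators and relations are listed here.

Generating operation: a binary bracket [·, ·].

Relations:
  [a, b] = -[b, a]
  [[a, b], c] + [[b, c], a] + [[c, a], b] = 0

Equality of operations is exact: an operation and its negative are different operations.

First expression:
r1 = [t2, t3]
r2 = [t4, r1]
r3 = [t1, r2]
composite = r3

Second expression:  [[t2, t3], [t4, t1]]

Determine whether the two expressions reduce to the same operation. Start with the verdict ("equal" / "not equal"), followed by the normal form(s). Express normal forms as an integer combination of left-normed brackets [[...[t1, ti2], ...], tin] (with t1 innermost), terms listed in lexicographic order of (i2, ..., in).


not equal: they reduce to -[[[t1, t2], t3], t4] + [[[t1, t3], t2], t4] + [[[t1, t4], t2], t3] - [[[t1, t4], t3], t2] and [[[t1, t4], t2], t3] - [[[t1, t4], t3], t2]

In normal form, the first expression is -[[[t1, t2], t3], t4] + [[[t1, t3], t2], t4] + [[[t1, t4], t2], t3] - [[[t1, t4], t3], t2]
In normal form, the second expression is [[[t1, t4], t2], t3] - [[[t1, t4], t3], t2]
Distinct normal forms: not equal.


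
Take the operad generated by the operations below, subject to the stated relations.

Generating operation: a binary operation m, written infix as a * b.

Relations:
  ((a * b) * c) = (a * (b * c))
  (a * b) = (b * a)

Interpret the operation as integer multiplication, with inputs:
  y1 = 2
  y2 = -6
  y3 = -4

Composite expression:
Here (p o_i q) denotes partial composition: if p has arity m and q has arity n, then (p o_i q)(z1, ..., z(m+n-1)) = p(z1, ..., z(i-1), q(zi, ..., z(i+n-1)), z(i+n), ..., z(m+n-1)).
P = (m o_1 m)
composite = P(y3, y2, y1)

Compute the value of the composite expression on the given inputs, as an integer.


48

(y3 * y2) = 24
((y3 * y2) * y1) = 48


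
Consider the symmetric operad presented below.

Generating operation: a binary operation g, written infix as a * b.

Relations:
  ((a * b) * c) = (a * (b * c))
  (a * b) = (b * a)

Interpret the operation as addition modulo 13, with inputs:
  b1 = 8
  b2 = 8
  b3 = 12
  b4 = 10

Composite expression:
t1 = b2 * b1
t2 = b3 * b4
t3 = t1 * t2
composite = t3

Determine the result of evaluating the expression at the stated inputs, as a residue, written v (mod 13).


12 (mod 13)


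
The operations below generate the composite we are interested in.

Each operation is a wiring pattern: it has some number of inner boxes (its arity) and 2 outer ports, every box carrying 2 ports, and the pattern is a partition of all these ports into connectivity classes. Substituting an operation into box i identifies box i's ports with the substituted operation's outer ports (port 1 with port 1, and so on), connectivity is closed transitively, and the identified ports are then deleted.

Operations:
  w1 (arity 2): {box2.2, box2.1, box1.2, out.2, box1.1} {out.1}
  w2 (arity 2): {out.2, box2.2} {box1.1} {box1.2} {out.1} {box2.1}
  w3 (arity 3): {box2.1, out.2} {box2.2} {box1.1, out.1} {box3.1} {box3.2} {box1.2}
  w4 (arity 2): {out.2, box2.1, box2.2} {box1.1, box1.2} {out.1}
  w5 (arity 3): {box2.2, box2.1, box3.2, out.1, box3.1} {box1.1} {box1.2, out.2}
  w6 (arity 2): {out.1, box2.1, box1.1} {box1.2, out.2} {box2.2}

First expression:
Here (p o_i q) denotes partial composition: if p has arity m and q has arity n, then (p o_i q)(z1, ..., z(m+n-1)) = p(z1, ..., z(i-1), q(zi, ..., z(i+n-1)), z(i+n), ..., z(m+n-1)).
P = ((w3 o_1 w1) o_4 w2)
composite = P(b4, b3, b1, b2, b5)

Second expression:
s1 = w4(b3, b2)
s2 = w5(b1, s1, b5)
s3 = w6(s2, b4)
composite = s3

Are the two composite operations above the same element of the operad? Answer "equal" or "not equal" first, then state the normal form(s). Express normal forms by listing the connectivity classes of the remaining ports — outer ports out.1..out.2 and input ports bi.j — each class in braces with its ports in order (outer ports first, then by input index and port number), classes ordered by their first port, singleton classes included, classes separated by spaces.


not equal; first: {out.1} {out.2, b1.1} {b1.2} {b2.1} {b2.2} {b3.1, b3.2, b4.1, b4.2} {b5.1} {b5.2}; second: {out.1, b2.1, b2.2, b4.1, b5.1, b5.2} {out.2, b1.2} {b1.1} {b3.1, b3.2} {b4.2}

The first expression reduces to {out.1} {out.2, b1.1} {b1.2} {b2.1} {b2.2} {b3.1, b3.2, b4.1, b4.2} {b5.1} {b5.2}
The second expression reduces to {out.1, b2.1, b2.2, b4.1, b5.1, b5.2} {out.2, b1.2} {b1.1} {b3.1, b3.2} {b4.2}
The forms do not match — not equal.


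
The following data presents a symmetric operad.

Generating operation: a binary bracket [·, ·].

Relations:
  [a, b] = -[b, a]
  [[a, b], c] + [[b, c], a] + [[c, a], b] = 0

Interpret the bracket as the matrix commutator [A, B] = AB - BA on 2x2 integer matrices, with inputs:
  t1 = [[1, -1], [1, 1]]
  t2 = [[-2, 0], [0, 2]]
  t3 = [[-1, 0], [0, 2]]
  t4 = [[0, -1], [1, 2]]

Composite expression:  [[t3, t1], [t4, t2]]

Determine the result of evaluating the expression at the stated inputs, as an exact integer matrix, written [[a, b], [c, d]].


[[0, 0], [0, 0]]

[t3, t1] = [[0, 3], [3, 0]]
[t4, t2] = [[0, -4], [-4, 0]]
[[t3, t1], [t4, t2]] = [[0, 0], [0, 0]]


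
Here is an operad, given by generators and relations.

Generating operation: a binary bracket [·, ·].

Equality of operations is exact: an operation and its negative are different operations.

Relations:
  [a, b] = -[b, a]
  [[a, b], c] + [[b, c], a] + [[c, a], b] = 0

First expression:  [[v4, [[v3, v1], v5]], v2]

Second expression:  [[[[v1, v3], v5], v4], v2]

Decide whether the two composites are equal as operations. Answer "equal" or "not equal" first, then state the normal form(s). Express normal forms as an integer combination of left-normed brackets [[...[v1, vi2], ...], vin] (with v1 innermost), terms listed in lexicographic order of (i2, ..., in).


equal; both compose to [[[[v1, v3], v5], v4], v2]


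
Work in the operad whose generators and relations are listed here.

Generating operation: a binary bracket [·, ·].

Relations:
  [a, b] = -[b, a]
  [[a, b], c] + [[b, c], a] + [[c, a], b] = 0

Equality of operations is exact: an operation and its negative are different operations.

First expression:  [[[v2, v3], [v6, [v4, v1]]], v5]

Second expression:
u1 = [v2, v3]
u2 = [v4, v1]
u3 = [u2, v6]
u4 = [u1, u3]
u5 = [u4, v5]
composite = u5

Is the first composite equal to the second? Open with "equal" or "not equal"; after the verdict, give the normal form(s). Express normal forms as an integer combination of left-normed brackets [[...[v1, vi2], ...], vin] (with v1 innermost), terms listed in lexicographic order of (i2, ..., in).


Reducing the first expression gives -[[[[[v1, v4], v6], v2], v3], v5] + [[[[[v1, v4], v6], v3], v2], v5]
Reducing the second expression gives [[[[[v1, v4], v6], v2], v3], v5] - [[[[[v1, v4], v6], v3], v2], v5]
Distinct normal forms: not equal.

not equal; first: -[[[[[v1, v4], v6], v2], v3], v5] + [[[[[v1, v4], v6], v3], v2], v5]; second: [[[[[v1, v4], v6], v2], v3], v5] - [[[[[v1, v4], v6], v3], v2], v5]


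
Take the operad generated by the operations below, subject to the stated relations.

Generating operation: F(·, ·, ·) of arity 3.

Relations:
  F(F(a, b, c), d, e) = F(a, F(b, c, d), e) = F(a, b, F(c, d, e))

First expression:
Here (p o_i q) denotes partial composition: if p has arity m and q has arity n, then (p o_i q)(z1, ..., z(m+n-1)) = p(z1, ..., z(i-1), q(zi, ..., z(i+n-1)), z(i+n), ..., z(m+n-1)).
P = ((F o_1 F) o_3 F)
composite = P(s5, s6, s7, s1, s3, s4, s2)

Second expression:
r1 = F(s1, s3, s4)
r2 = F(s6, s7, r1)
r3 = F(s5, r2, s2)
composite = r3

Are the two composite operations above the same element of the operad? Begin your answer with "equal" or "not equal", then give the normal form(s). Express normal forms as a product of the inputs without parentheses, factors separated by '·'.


equal: each reduces to s5 · s6 · s7 · s1 · s3 · s4 · s2

Reducing the first expression gives s5 · s6 · s7 · s1 · s3 · s4 · s2
Reducing the second expression gives s5 · s6 · s7 · s1 · s3 · s4 · s2
One common form — equal.


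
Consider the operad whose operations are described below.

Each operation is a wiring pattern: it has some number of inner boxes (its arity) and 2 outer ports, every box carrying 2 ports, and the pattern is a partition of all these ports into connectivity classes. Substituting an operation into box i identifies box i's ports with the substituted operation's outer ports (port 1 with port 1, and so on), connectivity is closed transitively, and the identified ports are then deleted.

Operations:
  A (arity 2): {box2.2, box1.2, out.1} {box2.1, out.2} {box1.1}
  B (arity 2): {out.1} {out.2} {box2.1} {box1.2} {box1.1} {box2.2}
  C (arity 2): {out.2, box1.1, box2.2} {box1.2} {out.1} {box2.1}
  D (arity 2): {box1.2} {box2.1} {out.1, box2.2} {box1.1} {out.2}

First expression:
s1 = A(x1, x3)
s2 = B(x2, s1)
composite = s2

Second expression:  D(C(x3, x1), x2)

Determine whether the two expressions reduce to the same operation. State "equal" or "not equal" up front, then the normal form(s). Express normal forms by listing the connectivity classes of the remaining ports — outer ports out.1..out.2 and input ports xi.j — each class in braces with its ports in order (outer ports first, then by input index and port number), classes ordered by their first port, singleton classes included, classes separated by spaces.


The first expression reduces to {out.1} {out.2} {x1.1} {x1.2, x3.2} {x2.1} {x2.2} {x3.1}
The second expression reduces to {out.1, x2.2} {out.2} {x1.1} {x1.2, x3.1} {x2.1} {x3.2}
They disagree, so not equal.

not equal — first {out.1} {out.2} {x1.1} {x1.2, x3.2} {x2.1} {x2.2} {x3.1}, second {out.1, x2.2} {out.2} {x1.1} {x1.2, x3.1} {x2.1} {x3.2}


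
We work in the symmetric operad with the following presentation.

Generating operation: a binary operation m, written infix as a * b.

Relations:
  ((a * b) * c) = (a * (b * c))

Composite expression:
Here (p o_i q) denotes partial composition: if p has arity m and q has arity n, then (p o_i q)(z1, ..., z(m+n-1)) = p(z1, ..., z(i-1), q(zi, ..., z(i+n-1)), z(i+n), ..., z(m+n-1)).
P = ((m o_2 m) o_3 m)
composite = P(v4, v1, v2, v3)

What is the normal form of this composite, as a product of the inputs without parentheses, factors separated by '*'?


v4 * v1 * v2 * v3

All parenthesizations of m agree; list the v-inputs left to right.
(v2 * v3) spells out as v2 * v3
(v1 * (v2 * v3)) spells out as v1 * v2 * v3
(v4 * (v1 * (v2 * v3))) spells out as v4 * v1 * v2 * v3


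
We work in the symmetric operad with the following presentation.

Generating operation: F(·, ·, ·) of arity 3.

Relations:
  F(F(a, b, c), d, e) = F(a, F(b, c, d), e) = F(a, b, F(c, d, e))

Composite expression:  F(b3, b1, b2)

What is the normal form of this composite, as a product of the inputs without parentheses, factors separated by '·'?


b3 · b1 · b2

Every regrouping of F is equal, so read the b-inputs in written order.
F(b3, b1, b2) linearizes to b3 · b1 · b2


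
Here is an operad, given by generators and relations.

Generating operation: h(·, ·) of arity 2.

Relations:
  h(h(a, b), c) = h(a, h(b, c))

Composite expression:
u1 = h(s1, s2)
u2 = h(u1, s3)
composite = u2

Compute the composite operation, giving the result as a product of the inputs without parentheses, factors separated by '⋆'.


s1 ⋆ s2 ⋆ s3

Key point: h is associative — brackets drop, the s-order remains.
h(s1, s2) spells out as s1 ⋆ s2
h(h(s1, s2), s3) spells out as s1 ⋆ s2 ⋆ s3


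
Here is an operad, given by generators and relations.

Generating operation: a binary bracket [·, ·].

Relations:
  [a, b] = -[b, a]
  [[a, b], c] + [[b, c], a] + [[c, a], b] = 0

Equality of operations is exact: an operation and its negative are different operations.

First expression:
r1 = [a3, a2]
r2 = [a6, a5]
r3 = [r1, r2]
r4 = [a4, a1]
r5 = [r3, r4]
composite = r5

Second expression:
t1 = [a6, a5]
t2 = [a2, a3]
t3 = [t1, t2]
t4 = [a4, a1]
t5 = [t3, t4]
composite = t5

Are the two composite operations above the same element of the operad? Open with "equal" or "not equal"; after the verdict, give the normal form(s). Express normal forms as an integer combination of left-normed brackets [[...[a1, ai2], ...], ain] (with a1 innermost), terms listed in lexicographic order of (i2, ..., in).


The first expression, normalized: [[[[[a1, a4], a2], a3], a5], a6] - [[[[[a1, a4], a2], a3], a6], a5] - [[[[[a1, a4], a3], a2], a5], a6] + [[[[[a1, a4], a3], a2], a6], a5] - [[[[[a1, a4], a5], a6], a2], a3] + [[[[[a1, a4], a5], a6], a3], a2] + [[[[[a1, a4], a6], a5], a2], a3] - [[[[[a1, a4], a6], a5], a3], a2]
The second expression, normalized: [[[[[a1, a4], a2], a3], a5], a6] - [[[[[a1, a4], a2], a3], a6], a5] - [[[[[a1, a4], a3], a2], a5], a6] + [[[[[a1, a4], a3], a2], a6], a5] - [[[[[a1, a4], a5], a6], a2], a3] + [[[[[a1, a4], a5], a6], a3], a2] + [[[[[a1, a4], a6], a5], a2], a3] - [[[[[a1, a4], a6], a5], a3], a2]
Identical normal forms: equal.

equal; the common form is [[[[[a1, a4], a2], a3], a5], a6] - [[[[[a1, a4], a2], a3], a6], a5] - [[[[[a1, a4], a3], a2], a5], a6] + [[[[[a1, a4], a3], a2], a6], a5] - [[[[[a1, a4], a5], a6], a2], a3] + [[[[[a1, a4], a5], a6], a3], a2] + [[[[[a1, a4], a6], a5], a2], a3] - [[[[[a1, a4], a6], a5], a3], a2]


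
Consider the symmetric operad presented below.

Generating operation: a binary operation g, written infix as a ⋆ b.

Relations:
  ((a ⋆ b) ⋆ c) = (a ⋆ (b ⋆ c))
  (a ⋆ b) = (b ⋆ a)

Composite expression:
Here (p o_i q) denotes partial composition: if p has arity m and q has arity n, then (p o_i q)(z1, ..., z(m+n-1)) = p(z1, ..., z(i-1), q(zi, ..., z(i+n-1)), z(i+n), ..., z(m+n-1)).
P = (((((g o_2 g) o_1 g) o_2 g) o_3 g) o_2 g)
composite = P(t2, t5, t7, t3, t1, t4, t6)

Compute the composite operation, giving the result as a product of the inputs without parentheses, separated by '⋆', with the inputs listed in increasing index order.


t1 ⋆ t2 ⋆ t3 ⋆ t4 ⋆ t5 ⋆ t6 ⋆ t7

Any arrangement under g is one operation, so sort the t-inputs.
(t5 ⋆ t7) collapses to t5 ⋆ t7
(t3 ⋆ t1) collapses to t3 ⋆ t1
((t5 ⋆ t7) ⋆ (t3 ⋆ t1)) collapses to t5 ⋆ t7 ⋆ t3 ⋆ t1
(t2 ⋆ ((t5 ⋆ t7) ⋆ (t3 ⋆ t1))) collapses to t2 ⋆ t5 ⋆ t7 ⋆ t3 ⋆ t1
(t4 ⋆ t6) collapses to t4 ⋆ t6
((t2 ⋆ ((t5 ⋆ t7) ⋆ (t3 ⋆ t1))) ⋆ (t4 ⋆ t6)) collapses to t2 ⋆ t5 ⋆ t7 ⋆ t3 ⋆ t1 ⋆ t4 ⋆ t6
reordering the factors by index: t1 ⋆ t2 ⋆ t3 ⋆ t4 ⋆ t5 ⋆ t6 ⋆ t7


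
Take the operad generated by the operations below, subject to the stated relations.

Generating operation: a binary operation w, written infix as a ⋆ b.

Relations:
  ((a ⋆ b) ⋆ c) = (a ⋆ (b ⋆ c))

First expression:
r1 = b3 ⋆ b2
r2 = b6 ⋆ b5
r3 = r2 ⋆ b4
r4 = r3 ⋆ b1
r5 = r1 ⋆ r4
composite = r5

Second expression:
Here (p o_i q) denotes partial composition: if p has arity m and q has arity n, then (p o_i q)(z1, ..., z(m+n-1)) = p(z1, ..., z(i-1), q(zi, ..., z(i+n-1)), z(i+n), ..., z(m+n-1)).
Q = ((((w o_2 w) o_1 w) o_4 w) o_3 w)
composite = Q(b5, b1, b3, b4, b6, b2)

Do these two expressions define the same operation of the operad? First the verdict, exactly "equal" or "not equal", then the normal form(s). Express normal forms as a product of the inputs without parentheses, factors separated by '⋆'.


The first expression, normalized: b3 ⋆ b2 ⋆ b6 ⋆ b5 ⋆ b4 ⋆ b1
The second expression, normalized: b5 ⋆ b1 ⋆ b3 ⋆ b4 ⋆ b6 ⋆ b2
They disagree, so not equal.

not equal; the first gives b3 ⋆ b2 ⋆ b6 ⋆ b5 ⋆ b4 ⋆ b1 and the second b5 ⋆ b1 ⋆ b3 ⋆ b4 ⋆ b6 ⋆ b2


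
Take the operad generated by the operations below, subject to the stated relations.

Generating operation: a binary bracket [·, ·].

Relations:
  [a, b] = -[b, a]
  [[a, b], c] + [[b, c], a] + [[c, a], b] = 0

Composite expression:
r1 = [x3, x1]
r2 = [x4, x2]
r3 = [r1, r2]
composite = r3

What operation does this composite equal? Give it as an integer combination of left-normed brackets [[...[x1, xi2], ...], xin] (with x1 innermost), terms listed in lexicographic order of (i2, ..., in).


[[[x1, x3], x2], x4] - [[[x1, x3], x4], x2]

Expand each bracket as ab - ba; the x1-initial words give the coefficients.
Composite bracket: [[x3, x1], [x4, x2]]
Each bracket splits as ab - ba, giving 8 signed words (2^3 = 8).
Only words starting with x1 matter:
  the word x1x3x2x4 carries sign +1 and contributes +[[[x1, x3], x2], x4]
  the word x1x3x4x2 carries sign -1 and contributes -[[[x1, x3], x4], x2]


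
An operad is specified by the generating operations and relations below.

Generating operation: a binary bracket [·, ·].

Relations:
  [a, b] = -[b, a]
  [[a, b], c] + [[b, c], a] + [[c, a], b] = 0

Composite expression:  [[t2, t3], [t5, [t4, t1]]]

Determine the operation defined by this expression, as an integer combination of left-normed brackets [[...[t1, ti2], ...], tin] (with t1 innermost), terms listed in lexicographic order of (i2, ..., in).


-[[[[t1, t4], t5], t2], t3] + [[[[t1, t4], t5], t3], t2]

In the tensor algebra, words opening t1 carry the t1-anchored form.
Composite bracket: [[t2, t3], [t5, [t4, t1]]]
Each bracket splits as ab - ba, giving 16 signed words (2^4 = 16).
Words beginning with t1 determine it all:
  from t1t4t5t2t3, sign -1: term -[[[[t1, t4], t5], t2], t3]
  from t1t4t5t3t2, sign +1: term +[[[[t1, t4], t5], t3], t2]


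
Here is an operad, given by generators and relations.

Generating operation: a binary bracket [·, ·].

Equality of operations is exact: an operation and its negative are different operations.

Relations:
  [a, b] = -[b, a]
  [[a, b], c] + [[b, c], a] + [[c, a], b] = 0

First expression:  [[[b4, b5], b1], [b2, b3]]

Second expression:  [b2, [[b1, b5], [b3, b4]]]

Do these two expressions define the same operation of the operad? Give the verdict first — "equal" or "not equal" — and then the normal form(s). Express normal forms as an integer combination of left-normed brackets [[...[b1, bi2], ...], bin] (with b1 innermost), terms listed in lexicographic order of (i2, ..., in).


not equal: they reduce to -[[[[b1, b4], b5], b2], b3] + [[[[b1, b4], b5], b3], b2] + [[[[b1, b5], b4], b2], b3] - [[[[b1, b5], b4], b3], b2] and -[[[[b1, b5], b3], b4], b2] + [[[[b1, b5], b4], b3], b2]

In normal form, the first expression is -[[[[b1, b4], b5], b2], b3] + [[[[b1, b4], b5], b3], b2] + [[[[b1, b5], b4], b2], b3] - [[[[b1, b5], b4], b3], b2]
In normal form, the second expression is -[[[[b1, b5], b3], b4], b2] + [[[[b1, b5], b4], b3], b2]
They disagree, so not equal.


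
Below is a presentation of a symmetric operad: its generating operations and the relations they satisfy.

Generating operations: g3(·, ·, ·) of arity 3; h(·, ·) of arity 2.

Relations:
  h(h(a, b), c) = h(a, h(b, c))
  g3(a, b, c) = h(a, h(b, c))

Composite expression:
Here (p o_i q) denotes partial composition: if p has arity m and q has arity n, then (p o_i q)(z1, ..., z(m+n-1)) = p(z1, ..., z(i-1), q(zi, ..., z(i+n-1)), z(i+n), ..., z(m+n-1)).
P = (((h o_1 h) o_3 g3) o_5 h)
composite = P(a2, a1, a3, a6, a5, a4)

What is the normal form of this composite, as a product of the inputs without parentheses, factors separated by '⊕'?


a2 ⊕ a1 ⊕ a3 ⊕ a6 ⊕ a5 ⊕ a4

The h-tree's shape is irrelevant; the a-reading-order decides.
h(a2, a1) flattens to a2 ⊕ a1
h(a5, a4) flattens to a5 ⊕ a4
g3(a3, a6, h(a5, a4)) flattens to a3 ⊕ a6 ⊕ a5 ⊕ a4
h(h(a2, a1), g3(a3, a6, h(a5, a4))) flattens to a2 ⊕ a1 ⊕ a3 ⊕ a6 ⊕ a5 ⊕ a4


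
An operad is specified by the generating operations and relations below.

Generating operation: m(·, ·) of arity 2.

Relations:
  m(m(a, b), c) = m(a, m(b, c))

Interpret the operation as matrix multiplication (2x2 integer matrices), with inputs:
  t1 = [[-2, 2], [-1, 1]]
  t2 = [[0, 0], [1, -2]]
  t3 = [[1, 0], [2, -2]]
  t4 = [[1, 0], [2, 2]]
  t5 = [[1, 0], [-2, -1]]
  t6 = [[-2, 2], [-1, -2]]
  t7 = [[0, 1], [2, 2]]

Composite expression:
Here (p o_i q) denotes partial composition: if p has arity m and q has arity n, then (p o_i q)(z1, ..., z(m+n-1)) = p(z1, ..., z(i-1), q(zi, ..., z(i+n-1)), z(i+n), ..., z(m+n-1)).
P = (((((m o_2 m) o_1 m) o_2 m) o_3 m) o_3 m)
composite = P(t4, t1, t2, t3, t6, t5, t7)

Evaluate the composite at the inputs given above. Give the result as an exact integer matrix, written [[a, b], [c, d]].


m(t2, t3) = [[0, 0], [-3, 4]]
m(m(t2, t3), t6) = [[0, 0], [2, -14]]
m(t1, m(m(t2, t3), t6)) = [[4, -28], [2, -14]]
m(t4, m(t1, m(m(t2, t3), t6))) = [[4, -28], [12, -84]]
m(t5, t7) = [[0, 1], [-2, -4]]
m(m(t4, m(t1, m(m(t2, t3), t6))), m(t5, t7)) = [[56, 116], [168, 348]]

[[56, 116], [168, 348]]


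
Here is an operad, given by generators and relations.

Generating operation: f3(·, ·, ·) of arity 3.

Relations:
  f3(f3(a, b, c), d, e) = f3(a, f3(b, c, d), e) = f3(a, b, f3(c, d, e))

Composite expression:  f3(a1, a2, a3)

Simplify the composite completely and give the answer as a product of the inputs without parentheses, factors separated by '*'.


a1 * a2 * a3

All parenthesizations of f3 agree; list the a-inputs left to right.
f3(a1, a2, a3) unparenthesizes to a1 * a2 * a3


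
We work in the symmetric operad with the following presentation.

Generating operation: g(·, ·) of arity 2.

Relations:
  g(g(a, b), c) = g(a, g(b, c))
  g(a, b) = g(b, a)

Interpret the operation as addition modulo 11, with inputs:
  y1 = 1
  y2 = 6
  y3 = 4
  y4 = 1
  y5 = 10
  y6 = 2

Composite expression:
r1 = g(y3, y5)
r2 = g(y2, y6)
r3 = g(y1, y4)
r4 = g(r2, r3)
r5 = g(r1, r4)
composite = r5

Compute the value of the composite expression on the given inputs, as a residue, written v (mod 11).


2 (mod 11)

g(y3, y5) = 3
g(y2, y6) = 8
g(y1, y4) = 2
g(g(y2, y6), g(y1, y4)) = 10
g(g(y3, y5), g(g(y2, y6), g(y1, y4))) = 2


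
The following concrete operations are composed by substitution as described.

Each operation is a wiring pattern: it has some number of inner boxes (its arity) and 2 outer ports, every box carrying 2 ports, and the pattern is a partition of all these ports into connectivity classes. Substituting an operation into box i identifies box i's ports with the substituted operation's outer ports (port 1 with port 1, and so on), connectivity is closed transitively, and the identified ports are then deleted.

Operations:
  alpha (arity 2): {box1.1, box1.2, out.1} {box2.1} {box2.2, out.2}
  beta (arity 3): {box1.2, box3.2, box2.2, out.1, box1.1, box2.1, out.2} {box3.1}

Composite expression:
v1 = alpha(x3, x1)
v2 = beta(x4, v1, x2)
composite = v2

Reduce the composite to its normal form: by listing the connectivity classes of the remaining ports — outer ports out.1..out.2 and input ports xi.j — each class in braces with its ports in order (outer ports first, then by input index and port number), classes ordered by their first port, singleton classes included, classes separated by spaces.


Connectivity passes through glued beta-boundaries; trace each wire chain.
composing alpha on (x3, x1), with out.j its own outer ports: {out.1, x3.1, x3.2} {out.2, x1.2} {x1.1}
composing beta on (x4, x3, x1, x2), with out.j its own outer ports: {out.1, out.2, x1.2, x2.2, x3.1, x3.2, x4.1, x4.2} {x1.1} {x2.1}

{out.1, out.2, x1.2, x2.2, x3.1, x3.2, x4.1, x4.2} {x1.1} {x2.1}


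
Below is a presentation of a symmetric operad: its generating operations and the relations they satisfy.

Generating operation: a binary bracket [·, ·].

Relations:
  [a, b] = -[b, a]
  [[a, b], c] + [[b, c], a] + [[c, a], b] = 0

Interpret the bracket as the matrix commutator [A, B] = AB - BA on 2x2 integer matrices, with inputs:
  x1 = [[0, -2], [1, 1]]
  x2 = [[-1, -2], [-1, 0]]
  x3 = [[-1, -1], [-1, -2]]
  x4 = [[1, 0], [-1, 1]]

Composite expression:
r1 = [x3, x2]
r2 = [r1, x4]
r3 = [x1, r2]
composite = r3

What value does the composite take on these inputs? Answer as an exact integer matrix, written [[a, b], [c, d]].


[[4, 12], [4, -4]]

[x3, x2] = [[-1, -3], [2, 1]]
[[x3, x2], x4] = [[3, 0], [-2, -3]]
[x1, [[x3, x2], x4]] = [[4, 12], [4, -4]]


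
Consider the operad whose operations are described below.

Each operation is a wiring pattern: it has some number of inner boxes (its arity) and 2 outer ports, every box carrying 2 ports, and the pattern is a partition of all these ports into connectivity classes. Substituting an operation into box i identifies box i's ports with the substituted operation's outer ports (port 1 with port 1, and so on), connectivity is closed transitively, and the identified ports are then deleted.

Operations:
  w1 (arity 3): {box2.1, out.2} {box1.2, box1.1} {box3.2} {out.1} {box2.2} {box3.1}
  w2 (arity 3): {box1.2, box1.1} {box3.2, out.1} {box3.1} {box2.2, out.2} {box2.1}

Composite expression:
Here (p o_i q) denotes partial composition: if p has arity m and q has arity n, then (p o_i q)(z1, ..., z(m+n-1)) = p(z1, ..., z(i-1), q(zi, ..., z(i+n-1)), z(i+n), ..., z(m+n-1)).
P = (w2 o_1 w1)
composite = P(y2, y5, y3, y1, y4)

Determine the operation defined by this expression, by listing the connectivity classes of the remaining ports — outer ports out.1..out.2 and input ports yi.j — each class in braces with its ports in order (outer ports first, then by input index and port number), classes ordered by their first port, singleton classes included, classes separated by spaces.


Connectivity passes through glued w2-boundaries; trace each wire chain.
the subtree at w1 composes to {out.1} {out.2, y5.1} {y2.1, y2.2} {y3.1} {y3.2} {y5.2} on (y2, y5, y3); out.j = own outer ports
the subtree at w2 composes to {out.1, y4.2} {out.2, y1.2} {y1.1} {y2.1, y2.2} {y3.1} {y3.2} {y4.1} {y5.1} {y5.2} on (y2, y5, y3, y1, y4); out.j = own outer ports

{out.1, y4.2} {out.2, y1.2} {y1.1} {y2.1, y2.2} {y3.1} {y3.2} {y4.1} {y5.1} {y5.2}
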